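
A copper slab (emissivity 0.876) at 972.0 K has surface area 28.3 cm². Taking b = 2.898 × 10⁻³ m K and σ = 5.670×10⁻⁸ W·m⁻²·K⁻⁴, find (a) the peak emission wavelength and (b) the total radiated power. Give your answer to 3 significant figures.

λ_max ≈ 2.98×10³ nm; P ≈ 125 W

(a) λ_max = b/T = 2.898×10⁻³/972.0 = 2.981×10⁻⁶ m = 2.98×10³ nm.
Area A = 28.3 cm² = 2.83×10⁻³ m².
(b) P = εσAT⁴ = 0.876×5.670×10⁻⁸×2.83×10⁻³×(972.0)⁴ = 125 W.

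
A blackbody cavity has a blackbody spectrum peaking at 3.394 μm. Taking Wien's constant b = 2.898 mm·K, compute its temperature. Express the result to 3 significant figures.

Wien's law gives T = b/λ_max = (2.898×10⁻³ m·K)/(3.394×10⁻⁶ m) = 854 K.

T ≈ 854 K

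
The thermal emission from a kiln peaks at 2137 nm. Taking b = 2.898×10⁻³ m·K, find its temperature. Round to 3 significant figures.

Wien's law gives T = b/λ_max = (2.898×10⁻³ m·K)/(2.137×10⁻⁶ m) = 1.36×10³ K.

T ≈ 1.36×10³ K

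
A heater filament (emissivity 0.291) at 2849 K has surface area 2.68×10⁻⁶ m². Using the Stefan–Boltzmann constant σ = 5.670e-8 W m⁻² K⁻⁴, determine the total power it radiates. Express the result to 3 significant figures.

P ≈ 2.91 W

Area A = 2.68×10⁻⁶ m².
P = εσAT⁴ = 0.291 × 5.670×10⁻⁸ × 2.68×10⁻⁶ × (2849)⁴ = 2.91 W.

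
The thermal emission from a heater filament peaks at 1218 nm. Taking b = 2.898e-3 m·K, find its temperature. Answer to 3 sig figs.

T ≈ 2.38×10³ K

Wien's law gives T = b/λ_max = (2.898×10⁻³ m·K)/(1.218×10⁻⁶ m) = 2.38×10³ K.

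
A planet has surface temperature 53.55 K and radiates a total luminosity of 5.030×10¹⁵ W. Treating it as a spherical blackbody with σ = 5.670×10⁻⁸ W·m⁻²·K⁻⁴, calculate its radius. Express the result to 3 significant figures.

L = 4πR²σT⁴ ⇒ R = √(L/(4πσT⁴)).
σT⁴ = 0.466252 W/m², so R = √(5.030×10¹⁵/(4π×0.466252)) = 2.93×10⁷ m.

R ≈ 2.93×10⁷ m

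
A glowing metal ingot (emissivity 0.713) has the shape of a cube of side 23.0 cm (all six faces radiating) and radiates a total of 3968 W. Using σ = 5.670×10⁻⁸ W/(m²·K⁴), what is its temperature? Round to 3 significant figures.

Area A = 6s² = 6×(0.230 m)² = 0.3174 m².
P = εσAT⁴ ⇒ T = (P/(εσA))^(1/4) = (3968/(0.713×5.670×10⁻⁸×0.3174))^(1/4) = 746 K.

T ≈ 746 K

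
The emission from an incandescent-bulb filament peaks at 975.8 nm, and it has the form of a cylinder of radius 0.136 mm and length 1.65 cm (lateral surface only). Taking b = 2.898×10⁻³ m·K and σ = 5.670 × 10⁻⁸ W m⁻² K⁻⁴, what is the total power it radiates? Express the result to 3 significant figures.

P ≈ 62.2 W

Wien's law: T = b/λ_max = 2.898×10⁻³/9.758×10⁻⁷ = 2969.87 K.
Lateral area A = 2πrL = 2π×1.36×10⁻⁴×0.0165 = 1.40995×10⁻⁵ m².
Then P = σAT⁴ = 5.670×10⁻⁸×1.40995×10⁻⁵×(2969.87)⁴ = 62.2 W.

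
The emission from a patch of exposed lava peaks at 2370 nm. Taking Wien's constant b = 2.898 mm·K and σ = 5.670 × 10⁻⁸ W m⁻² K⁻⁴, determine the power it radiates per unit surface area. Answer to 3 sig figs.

Wien's law: T = b/λ_max = 2.898×10⁻³/2.370×10⁻⁶ = 1222.78 K.
Then I = σT⁴ = 5.670×10⁻⁸×(1222.78)⁴ = 1.27×10⁵ W/m².

I ≈ 1.27×10⁵ W/m²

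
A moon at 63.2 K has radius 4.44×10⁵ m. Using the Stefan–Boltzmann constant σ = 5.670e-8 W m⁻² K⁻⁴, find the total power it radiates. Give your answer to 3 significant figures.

Surface area A = 4πR² = 4π(4.44×10⁵ m)² = 2.47728×10¹² m².
P = σAT⁴ = 5.670×10⁻⁸ × 2.47728×10¹² × (63.2)⁴ = 2.24×10¹² W.

P ≈ 2.24×10¹² W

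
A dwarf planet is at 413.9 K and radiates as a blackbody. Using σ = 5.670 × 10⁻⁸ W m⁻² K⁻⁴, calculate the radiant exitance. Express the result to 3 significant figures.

Stefan–Boltzmann: I = σT⁴ = 5.670×10⁻⁸ × (413.9)⁴ = 1.66×10³ W/m².

I ≈ 1.66×10³ W/m²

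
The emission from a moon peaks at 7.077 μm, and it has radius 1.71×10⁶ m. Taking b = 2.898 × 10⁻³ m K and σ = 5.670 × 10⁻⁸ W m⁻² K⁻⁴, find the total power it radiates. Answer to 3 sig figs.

P ≈ 5.86×10¹⁶ W

Wien's law: T = b/λ_max = 2.898×10⁻³/7.077×10⁻⁶ = 409.496 K.
Surface area A = 4πR² = 4π(1.71×10⁶ m)² = 3.67453×10¹³ m².
Then P = σAT⁴ = 5.670×10⁻⁸×3.67453×10¹³×(409.496)⁴ = 5.86×10¹⁶ W.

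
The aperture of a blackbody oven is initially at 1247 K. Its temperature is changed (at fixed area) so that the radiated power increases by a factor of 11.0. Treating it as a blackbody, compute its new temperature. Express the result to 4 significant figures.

P ∝ T⁴, so T₂/T₁ = (P₂/P₁)^(1/4) = (11.0)^(1/4) = 1.82116.
T₂ = 1247 × 1.82116 = 2271 K.

T₂ ≈ 2271 K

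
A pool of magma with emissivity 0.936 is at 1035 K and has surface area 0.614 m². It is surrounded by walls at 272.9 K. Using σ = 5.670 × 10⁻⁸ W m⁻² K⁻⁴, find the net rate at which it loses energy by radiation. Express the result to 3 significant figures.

Area A = 0.614 m².
Net radiated power P_net = εσA(T⁴ − T₀⁴) = 0.936×5.670×10⁻⁸×0.614×(1035⁴ − 272.9⁴).
T⁴ − T₀⁴ = 1.14752×10¹² − 5.54644×10⁹ = 1.14197×10¹² K⁴, so P_net = 3.72×10⁴ W.

Net loss ≈ 3.72×10⁴ W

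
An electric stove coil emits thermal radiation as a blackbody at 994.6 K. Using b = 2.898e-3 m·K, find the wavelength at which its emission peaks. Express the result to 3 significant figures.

λ_max ≈ 2.91 μm

Wien's displacement law: λ_max = b/T = (2.898×10⁻³ m·K)/(994.6 K) = 2.914×10⁻⁶ m.
That is 2.91 μm, in the infrared range.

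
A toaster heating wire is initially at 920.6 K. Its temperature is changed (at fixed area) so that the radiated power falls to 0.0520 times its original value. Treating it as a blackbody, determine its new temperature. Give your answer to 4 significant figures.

T₂ ≈ 439.6 K

P ∝ T⁴, so T₂/T₁ = (P₂/P₁)^(1/4) = (0.0520)^(1/4) = 0.477530.
T₂ = 920.6 × 0.477530 = 439.6 K.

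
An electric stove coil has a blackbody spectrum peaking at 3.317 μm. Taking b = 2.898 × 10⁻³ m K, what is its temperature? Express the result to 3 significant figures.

Wien's law gives T = b/λ_max = (2.898×10⁻³ m·K)/(3.317×10⁻⁶ m) = 874 K.

T ≈ 874 K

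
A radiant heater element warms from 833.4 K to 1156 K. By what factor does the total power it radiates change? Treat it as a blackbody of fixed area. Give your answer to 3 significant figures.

P₂/P₁ ≈ 3.70

P ∝ T⁴, so P₂/P₁ = (T₂/T₁)⁴ = (1156/833.4)⁴ = (1.38709)⁴ = 3.70.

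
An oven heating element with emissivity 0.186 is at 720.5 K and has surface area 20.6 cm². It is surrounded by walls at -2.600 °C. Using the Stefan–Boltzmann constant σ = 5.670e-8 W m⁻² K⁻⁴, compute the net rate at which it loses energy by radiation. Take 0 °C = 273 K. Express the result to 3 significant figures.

Surroundings: T = -2.600 °C + 273 = 270.400 K.
Area A = 20.6 cm² = 2.06×10⁻³ m².
Net radiated power P_net = εσA(T⁴ − T₀⁴) = 0.186×5.670×10⁻⁸×2.06×10⁻³×(720.5⁴ − 270.400⁴).
T⁴ − T₀⁴ = 2.69486×10¹¹ − 5.34597×10⁹ = 2.64140×10¹¹ K⁴, so P_net = 5.74 W.

Net loss ≈ 5.74 W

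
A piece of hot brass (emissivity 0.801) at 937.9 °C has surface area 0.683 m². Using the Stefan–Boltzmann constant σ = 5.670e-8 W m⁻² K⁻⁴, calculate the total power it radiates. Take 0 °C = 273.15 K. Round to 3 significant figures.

T = 937.9 °C + 273.15 = 1211.05 K.
Area A = 0.683 m².
P = εσAT⁴ = 0.801 × 5.670×10⁻⁸ × 0.683 × (1211.05)⁴ = 6.67×10⁴ W.

P ≈ 6.67×10⁴ W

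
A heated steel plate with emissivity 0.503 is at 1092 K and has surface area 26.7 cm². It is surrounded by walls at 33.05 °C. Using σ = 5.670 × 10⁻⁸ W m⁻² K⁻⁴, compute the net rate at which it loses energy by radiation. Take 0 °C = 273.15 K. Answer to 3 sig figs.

Surroundings: T = 33.05 °C + 273.15 = 306.20 K.
Area A = 26.7 cm² = 2.67×10⁻³ m².
Net radiated power P_net = εσA(T⁴ − T₀⁴) = 0.503×5.670×10⁻⁸×2.67×10⁻³×(1092⁴ − 306.20⁴).
T⁴ − T₀⁴ = 1.42197×10¹² − 8.79065×10⁹ = 1.41318×10¹² K⁴, so P_net = 108 W.

Net loss ≈ 108 W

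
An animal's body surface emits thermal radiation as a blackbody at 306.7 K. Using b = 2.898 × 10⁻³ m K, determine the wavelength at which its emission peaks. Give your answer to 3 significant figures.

Wien's displacement law: λ_max = b/T = (2.898×10⁻³ m·K)/(306.7 K) = 9.449×10⁻⁶ m.
That is 9.45 μm, in the infrared range.

λ_max ≈ 9.45 μm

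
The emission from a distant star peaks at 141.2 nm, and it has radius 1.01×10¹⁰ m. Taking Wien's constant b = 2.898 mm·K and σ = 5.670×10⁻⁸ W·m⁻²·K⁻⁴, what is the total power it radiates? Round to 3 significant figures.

Wien's law: T = b/λ_max = 2.898×10⁻³/1.412×10⁻⁷ = 20524.1 K.
Surface area A = 4πR² = 4π(1.01×10¹⁰ m)² = 1.28190×10²¹ m².
Then P = σAT⁴ = 5.670×10⁻⁸×1.28190×10²¹×(20524.1)⁴ = 1.29×10³¹ W.

P ≈ 1.29×10³¹ W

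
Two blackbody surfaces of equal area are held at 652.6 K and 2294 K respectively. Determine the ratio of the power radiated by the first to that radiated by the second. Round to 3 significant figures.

With equal areas, P₁/P₂ = (T₁/T₂)⁴ = (652.6/2294)⁴ = 6.55×10⁻³.

P₁/P₂ ≈ 6.55×10⁻³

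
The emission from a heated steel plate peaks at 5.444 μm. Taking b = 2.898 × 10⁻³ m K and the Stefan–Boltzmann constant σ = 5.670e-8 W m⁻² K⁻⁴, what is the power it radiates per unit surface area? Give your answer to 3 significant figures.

I ≈ 4.55×10³ W/m²

Wien's law: T = b/λ_max = 2.898×10⁻³/5.444×10⁻⁶ = 532.329 K.
Then I = σT⁴ = 5.670×10⁻⁸×(532.329)⁴ = 4.55×10³ W/m².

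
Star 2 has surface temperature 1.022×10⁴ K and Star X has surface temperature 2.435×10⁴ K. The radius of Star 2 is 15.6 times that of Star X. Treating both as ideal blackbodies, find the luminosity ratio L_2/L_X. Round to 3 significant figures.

L ∝ R²T⁴, so L_2/L_X = (R_2/R_X)²(T_2/T_X)⁴ = (15.6)² × (1.022×10⁴/2.435×10⁴)⁴ = 243.36 × 0.0310319 = 7.55.

L_2/L_X ≈ 7.55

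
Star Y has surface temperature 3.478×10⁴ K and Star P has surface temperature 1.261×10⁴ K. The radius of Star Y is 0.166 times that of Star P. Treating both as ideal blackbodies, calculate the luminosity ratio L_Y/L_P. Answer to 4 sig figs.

L ∝ R²T⁴, so L_Y/L_P = (R_Y/R_P)²(T_Y/T_P)⁴ = (0.166)² × (3.478×10⁴/1.261×10⁴)⁴ = 0.027556 × 57.8706 = 1.595.

L_Y/L_P ≈ 1.595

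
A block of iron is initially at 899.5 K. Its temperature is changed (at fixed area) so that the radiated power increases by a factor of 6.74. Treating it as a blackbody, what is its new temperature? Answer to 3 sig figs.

T₂ ≈ 1.45×10³ K

P ∝ T⁴, so T₂/T₁ = (P₂/P₁)^(1/4) = (6.74)^(1/4) = 1.61126.
T₂ = 899.5 × 1.61126 = 1.45×10³ K.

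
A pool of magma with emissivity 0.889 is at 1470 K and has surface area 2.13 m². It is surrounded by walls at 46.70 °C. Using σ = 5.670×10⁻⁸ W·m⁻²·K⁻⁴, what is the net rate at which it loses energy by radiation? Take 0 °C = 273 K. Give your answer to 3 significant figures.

Net loss ≈ 5.00×10⁵ W

Surroundings: T = 46.70 °C + 273 = 319.70 K.
Area A = 2.13 m².
Net radiated power P_net = εσA(T⁴ − T₀⁴) = 0.889×5.670×10⁻⁸×2.13×(1470⁴ − 319.70⁴).
T⁴ − T₀⁴ = 4.66949×10¹² − 1.04465×10¹⁰ = 4.65904×10¹² K⁴, so P_net = 5.00×10⁵ W.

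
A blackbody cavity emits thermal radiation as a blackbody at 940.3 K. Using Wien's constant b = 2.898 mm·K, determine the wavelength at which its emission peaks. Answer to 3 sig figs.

Wien's displacement law: λ_max = b/T = (2.898×10⁻³ m·K)/(940.3 K) = 3.082×10⁻⁶ m.
That is 3.08 μm, in the infrared range.

λ_max ≈ 3.08 μm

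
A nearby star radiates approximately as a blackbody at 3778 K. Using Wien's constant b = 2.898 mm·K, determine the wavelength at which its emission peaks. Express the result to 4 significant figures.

Wien's displacement law: λ_max = b/T = (2.898×10⁻³ m·K)/(3778 K) = 7.6707×10⁻⁷ m.
That is 0.7671 μm, in the infrared range.

λ_max ≈ 0.7671 μm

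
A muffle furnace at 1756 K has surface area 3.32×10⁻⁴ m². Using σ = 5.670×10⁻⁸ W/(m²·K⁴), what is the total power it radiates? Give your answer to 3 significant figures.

P ≈ 179 W

Area A = 3.32×10⁻⁴ m².
P = σAT⁴ = 5.670×10⁻⁸ × 3.32×10⁻⁴ × (1756)⁴ = 179 W.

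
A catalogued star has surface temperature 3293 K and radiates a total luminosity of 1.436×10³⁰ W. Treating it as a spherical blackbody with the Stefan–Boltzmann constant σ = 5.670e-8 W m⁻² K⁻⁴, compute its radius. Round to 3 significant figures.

R ≈ 1.31×10¹¹ m

L = 4πR²σT⁴ ⇒ R = √(L/(4πσT⁴)).
σT⁴ = 6.66730×10⁶ W/m², so R = √(1.436×10³⁰/(4π×6.66730×10⁶)) = 1.31×10¹¹ m.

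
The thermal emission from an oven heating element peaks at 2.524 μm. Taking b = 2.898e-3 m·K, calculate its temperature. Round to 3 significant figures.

Wien's law gives T = b/λ_max = (2.898×10⁻³ m·K)/(2.524×10⁻⁶ m) = 1.15×10³ K.

T ≈ 1.15×10³ K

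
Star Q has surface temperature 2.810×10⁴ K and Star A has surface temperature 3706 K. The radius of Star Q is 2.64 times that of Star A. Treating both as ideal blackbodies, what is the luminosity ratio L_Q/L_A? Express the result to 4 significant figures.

L ∝ R²T⁴, so L_Q/L_A = (R_Q/R_A)²(T_Q/T_A)⁴ = (2.64)² × (2.810×10⁴/3706)⁴ = 6.9696 × 3305.24 = 2.304×10⁴.

L_Q/L_A ≈ 2.304×10⁴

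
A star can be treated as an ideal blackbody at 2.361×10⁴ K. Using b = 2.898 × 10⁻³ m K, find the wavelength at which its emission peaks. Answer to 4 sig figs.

λ_max ≈ 122.7 nm

Wien's displacement law: λ_max = b/T = (2.898×10⁻³ m·K)/(2.361×10⁴ K) = 1.2274×10⁻⁷ m.
That is 122.7 nm, in the ultraviolet range.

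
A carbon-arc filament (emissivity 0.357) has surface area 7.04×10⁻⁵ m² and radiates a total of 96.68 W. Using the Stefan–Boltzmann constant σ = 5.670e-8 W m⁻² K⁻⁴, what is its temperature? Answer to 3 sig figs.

Area A = 7.04×10⁻⁵ m².
P = εσAT⁴ ⇒ T = (P/(εσA))^(1/4) = (96.68/(0.357×5.670×10⁻⁸×7.04×10⁻⁵))^(1/4) = 2.87×10³ K.

T ≈ 2.87×10³ K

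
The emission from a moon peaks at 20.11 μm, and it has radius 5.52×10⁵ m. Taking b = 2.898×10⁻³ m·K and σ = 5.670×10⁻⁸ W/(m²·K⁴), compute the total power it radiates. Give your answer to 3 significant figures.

Wien's law: T = b/λ_max = 2.898×10⁻³/2.011×10⁻⁵ = 144.107 K.
Surface area A = 4πR² = 4π(5.52×10⁵ m)² = 3.82902×10¹² m².
Then P = σAT⁴ = 5.670×10⁻⁸×3.82902×10¹²×(144.107)⁴ = 9.36×10¹³ W.

P ≈ 9.36×10¹³ W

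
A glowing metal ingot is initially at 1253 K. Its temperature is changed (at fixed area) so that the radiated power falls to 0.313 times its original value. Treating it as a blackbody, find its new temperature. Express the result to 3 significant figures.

P ∝ T⁴, so T₂/T₁ = (P₂/P₁)^(1/4) = (0.313)^(1/4) = 0.747973.
T₂ = 1253 × 0.747973 = 937 K.

T₂ ≈ 937 K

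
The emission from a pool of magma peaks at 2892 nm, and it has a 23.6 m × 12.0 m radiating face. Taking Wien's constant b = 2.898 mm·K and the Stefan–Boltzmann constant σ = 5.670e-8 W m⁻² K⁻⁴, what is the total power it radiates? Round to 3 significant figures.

Wien's law: T = b/λ_max = 2.898×10⁻³/2.892×10⁻⁶ = 1002.07 K.
Area A = 23.6 × 12.0 = 283.2 m².
Then P = σAT⁴ = 5.670×10⁻⁸×283.2×(1002.07)⁴ = 1.62×10⁷ W.

P ≈ 1.62×10⁷ W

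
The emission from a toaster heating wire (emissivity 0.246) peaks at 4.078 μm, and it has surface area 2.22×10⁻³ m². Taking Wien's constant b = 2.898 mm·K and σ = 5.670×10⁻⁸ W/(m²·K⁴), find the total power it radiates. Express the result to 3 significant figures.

P ≈ 7.90 W

Wien's law: T = b/λ_max = 2.898×10⁻³/4.078×10⁻⁶ = 710.642 K.
Area A = 2.22×10⁻³ m².
Then P = εσAT⁴ = 0.246×5.670×10⁻⁸×2.22×10⁻³×(710.642)⁴ = 7.90 W.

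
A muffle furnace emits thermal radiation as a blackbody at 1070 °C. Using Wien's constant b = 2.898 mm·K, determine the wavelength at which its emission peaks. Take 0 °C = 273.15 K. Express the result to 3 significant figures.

λ_max ≈ 2.16 μm

T = 1070 °C + 273.15 = 1343.15 K.
Wien's displacement law: λ_max = b/T = (2.898×10⁻³ m·K)/(1343.15 K) = 2.158×10⁻⁶ m.
That is 2.16 μm, in the infrared range.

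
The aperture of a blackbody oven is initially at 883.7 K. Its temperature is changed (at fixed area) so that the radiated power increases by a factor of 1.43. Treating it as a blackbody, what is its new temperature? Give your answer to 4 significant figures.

P ∝ T⁴, so T₂/T₁ = (P₂/P₁)^(1/4) = (1.43)^(1/4) = 1.09354.
T₂ = 883.7 × 1.09354 = 966.4 K.

T₂ ≈ 966.4 K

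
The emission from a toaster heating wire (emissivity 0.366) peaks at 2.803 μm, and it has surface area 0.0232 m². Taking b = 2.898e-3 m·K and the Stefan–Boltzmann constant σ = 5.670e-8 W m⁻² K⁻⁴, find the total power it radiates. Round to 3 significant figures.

P ≈ 550 W

Wien's law: T = b/λ_max = 2.898×10⁻³/2.803×10⁻⁶ = 1033.89 K.
Area A = 0.0232 m².
Then P = εσAT⁴ = 0.366×5.670×10⁻⁸×0.0232×(1033.89)⁴ = 550 W.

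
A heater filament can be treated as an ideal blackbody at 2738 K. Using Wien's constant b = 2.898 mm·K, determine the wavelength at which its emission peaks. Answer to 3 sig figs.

Wien's displacement law: λ_max = b/T = (2.898×10⁻³ m·K)/(2738 K) = 1.058×10⁻⁶ m.
That is 1.06 μm, in the infrared range.

λ_max ≈ 1.06 μm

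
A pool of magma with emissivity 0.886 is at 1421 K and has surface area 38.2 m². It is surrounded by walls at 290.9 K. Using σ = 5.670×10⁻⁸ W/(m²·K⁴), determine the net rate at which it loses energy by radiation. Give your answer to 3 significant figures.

Area A = 38.2 m².
Net radiated power P_net = εσA(T⁴ − T₀⁴) = 0.886×5.670×10⁻⁸×38.2×(1421⁴ − 290.9⁴).
T⁴ − T₀⁴ = 4.07733×10¹² − 7.16102×10⁹ = 4.07017×10¹² K⁴, so P_net = 7.81×10⁶ W.

Net loss ≈ 7.81×10⁶ W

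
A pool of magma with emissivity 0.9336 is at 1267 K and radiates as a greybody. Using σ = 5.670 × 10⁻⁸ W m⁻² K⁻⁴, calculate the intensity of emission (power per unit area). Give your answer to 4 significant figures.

Stefan–Boltzmann: I = εσT⁴ = 0.9336 × 5.670×10⁻⁸ × (1267)⁴ = 1.364×10⁵ W/m².

I ≈ 1.364×10⁵ W/m²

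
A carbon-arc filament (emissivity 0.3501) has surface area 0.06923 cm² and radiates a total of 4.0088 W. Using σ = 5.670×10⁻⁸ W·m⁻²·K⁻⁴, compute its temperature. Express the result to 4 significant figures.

T ≈ 2324 K

Area A = 0.06923 cm² = 6.923×10⁻⁶ m².
P = εσAT⁴ ⇒ T = (P/(εσA))^(1/4) = (4.0088/(0.3501×5.670×10⁻⁸×6.923×10⁻⁶))^(1/4) = 2324 K.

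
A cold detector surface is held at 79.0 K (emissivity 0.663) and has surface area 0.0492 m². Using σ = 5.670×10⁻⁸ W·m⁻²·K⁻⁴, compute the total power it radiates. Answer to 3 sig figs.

P ≈ 0.0720 W

Area A = 0.0492 m².
P = εσAT⁴ = 0.663 × 5.670×10⁻⁸ × 0.0492 × (79.0)⁴ = 0.0720 W.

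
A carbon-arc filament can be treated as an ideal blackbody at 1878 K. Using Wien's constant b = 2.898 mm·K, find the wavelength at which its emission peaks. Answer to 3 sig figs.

Wien's displacement law: λ_max = b/T = (2.898×10⁻³ m·K)/(1878 K) = 1.543×10⁻⁶ m.
That is 1.54 μm, in the infrared range.

λ_max ≈ 1.54 μm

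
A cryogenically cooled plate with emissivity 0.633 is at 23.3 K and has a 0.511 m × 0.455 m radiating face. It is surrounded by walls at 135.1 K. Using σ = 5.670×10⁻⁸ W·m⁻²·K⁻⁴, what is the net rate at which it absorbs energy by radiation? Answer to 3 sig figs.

Net gain ≈ 2.78 W

Area A = 0.511 × 0.455 = 0.232505 m².
Net radiated power P_net = εσA(T⁴ − T₀⁴) = 0.633×5.670×10⁻⁸×0.232505×(23.3⁴ − 135.1⁴).
T⁴ − T₀⁴ = 2.94730×10⁵ − 3.33136×10⁸ = -3.32841×10⁸ K⁴, so P_net = -2.78 W — negative, meaning a net gain of 2.78 W.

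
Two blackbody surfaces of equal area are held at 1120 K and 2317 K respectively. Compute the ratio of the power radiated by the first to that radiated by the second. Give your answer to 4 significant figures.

P₁/P₂ ≈ 0.05460

With equal areas, P₁/P₂ = (T₁/T₂)⁴ = (1120/2317)⁴ = 0.05460.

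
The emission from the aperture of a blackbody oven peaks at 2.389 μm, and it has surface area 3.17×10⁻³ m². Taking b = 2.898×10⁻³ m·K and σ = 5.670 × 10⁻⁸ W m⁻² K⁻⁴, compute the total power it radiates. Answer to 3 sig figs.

P ≈ 389 W

Wien's law: T = b/λ_max = 2.898×10⁻³/2.389×10⁻⁶ = 1213.06 K.
Area A = 3.17×10⁻³ m².
Then P = σAT⁴ = 5.670×10⁻⁸×3.17×10⁻³×(1213.06)⁴ = 389 W.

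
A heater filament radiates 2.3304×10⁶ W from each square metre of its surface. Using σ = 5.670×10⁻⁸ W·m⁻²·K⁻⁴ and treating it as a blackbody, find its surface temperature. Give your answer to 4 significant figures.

I = σT⁴, so T = (I/σ)^(1/4) = (2.3304×10⁶/(5.670×10⁻⁸))^(1/4) = 2532 K.

T ≈ 2532 K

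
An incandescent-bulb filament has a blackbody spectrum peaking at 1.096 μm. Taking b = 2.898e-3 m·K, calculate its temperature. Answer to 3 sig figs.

Wien's law gives T = b/λ_max = (2.898×10⁻³ m·K)/(1.096×10⁻⁶ m) = 2.64×10³ K.

T ≈ 2.64×10³ K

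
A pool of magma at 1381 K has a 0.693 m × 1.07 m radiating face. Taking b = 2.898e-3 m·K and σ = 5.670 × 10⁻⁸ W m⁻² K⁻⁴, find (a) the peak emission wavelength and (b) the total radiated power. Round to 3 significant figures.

(a) λ_max = b/T = 2.898×10⁻³/1381 = 2.098×10⁻⁶ m = 2.10 μm.
Area A = 0.693 × 1.07 = 0.74151 m².
(b) P = σAT⁴ = 5.670×10⁻⁸×0.74151×(1381)⁴ = 1.53×10⁵ W.

λ_max ≈ 2.10 μm; P ≈ 1.53×10⁵ W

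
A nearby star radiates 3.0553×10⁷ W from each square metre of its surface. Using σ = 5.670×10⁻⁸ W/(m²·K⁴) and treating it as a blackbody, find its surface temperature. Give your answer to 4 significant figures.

I = σT⁴, so T = (I/σ)^(1/4) = (3.0553×10⁷/(5.670×10⁻⁸))^(1/4) = 4818 K.

T ≈ 4818 K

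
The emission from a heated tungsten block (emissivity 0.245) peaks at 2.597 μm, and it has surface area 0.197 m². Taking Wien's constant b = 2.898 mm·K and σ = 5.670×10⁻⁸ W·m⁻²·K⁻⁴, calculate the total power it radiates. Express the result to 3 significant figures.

P ≈ 4.24×10³ W

Wien's law: T = b/λ_max = 2.898×10⁻³/2.597×10⁻⁶ = 1115.90 K.
Area A = 0.197 m².
Then P = εσAT⁴ = 0.245×5.670×10⁻⁸×0.197×(1115.90)⁴ = 4.24×10³ W.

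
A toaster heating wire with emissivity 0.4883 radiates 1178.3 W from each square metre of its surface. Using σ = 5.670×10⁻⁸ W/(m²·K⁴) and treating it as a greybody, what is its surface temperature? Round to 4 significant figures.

T ≈ 454.2 K

I = εσT⁴, so T = (I/εσ)^(1/4) = (1178.3/(0.4883×5.670×10⁻⁸))^(1/4) = 454.2 K.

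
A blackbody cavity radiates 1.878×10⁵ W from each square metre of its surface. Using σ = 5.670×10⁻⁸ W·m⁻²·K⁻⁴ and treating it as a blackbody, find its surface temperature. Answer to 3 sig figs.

I = σT⁴, so T = (I/σ)^(1/4) = (1.878×10⁵/(5.670×10⁻⁸))^(1/4) = 1.35×10³ K.

T ≈ 1.35×10³ K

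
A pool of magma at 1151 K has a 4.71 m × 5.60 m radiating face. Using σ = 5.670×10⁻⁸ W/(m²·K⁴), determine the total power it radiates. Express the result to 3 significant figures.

P ≈ 2.62×10⁶ W

Area A = 4.71 × 5.60 = 26.376 m².
P = σAT⁴ = 5.670×10⁻⁸ × 26.376 × (1151)⁴ = 2.62×10⁶ W.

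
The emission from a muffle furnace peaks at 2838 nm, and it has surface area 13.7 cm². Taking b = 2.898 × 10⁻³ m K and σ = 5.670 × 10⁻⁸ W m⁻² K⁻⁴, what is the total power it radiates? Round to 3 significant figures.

P ≈ 84.5 W

Wien's law: T = b/λ_max = 2.898×10⁻³/2.838×10⁻⁶ = 1021.14 K.
Area A = 13.7 cm² = 1.37×10⁻³ m².
Then P = σAT⁴ = 5.670×10⁻⁸×1.37×10⁻³×(1021.14)⁴ = 84.5 W.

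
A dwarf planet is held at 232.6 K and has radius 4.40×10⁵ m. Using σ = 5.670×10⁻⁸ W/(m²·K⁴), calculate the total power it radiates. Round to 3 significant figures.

P ≈ 4.04×10¹⁴ W

Surface area A = 4πR² = 4π(4.40×10⁵ m)² = 2.43285×10¹² m².
P = σAT⁴ = 5.670×10⁻⁸ × 2.43285×10¹² × (232.6)⁴ = 4.04×10¹⁴ W.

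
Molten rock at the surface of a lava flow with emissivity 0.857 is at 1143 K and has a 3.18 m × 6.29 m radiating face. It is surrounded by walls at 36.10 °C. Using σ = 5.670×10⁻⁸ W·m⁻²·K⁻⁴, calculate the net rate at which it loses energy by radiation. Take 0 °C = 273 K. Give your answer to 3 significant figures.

Surroundings: T = 36.10 °C + 273 = 309.10 K.
Area A = 3.18 × 6.29 = 20.0022 m².
Net radiated power P_net = εσA(T⁴ − T₀⁴) = 0.857×5.670×10⁻⁸×20.0022×(1143⁴ − 309.10⁴).
T⁴ − T₀⁴ = 1.70681×10¹² − 9.12843×10⁹ = 1.69768×10¹² K⁴, so P_net = 1.65×10⁶ W.

Net loss ≈ 1.65×10⁶ W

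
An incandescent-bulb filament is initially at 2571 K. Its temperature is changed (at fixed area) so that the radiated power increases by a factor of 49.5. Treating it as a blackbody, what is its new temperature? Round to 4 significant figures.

P ∝ T⁴, so T₂/T₁ = (P₂/P₁)^(1/4) = (49.5)^(1/4) = 2.65248.
T₂ = 2571 × 2.65248 = 6820 K.

T₂ ≈ 6820 K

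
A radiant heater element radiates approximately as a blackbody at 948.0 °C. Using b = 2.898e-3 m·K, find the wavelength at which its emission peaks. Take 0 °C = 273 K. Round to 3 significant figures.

T = 948.0 °C + 273 = 1221.0 K.
Wien's displacement law: λ_max = b/T = (2.898×10⁻³ m·K)/(1221.0 K) = 2.373×10⁻⁶ m.
That is 2.37×10³ nm, in the infrared range.

λ_max ≈ 2.37×10³ nm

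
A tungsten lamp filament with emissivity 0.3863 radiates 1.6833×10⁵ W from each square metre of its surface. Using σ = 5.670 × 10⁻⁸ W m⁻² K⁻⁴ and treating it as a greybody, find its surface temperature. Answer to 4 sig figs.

I = εσT⁴, so T = (I/εσ)^(1/4) = (1.6833×10⁵/(0.3863×5.670×10⁻⁸))^(1/4) = 1665 K.

T ≈ 1665 K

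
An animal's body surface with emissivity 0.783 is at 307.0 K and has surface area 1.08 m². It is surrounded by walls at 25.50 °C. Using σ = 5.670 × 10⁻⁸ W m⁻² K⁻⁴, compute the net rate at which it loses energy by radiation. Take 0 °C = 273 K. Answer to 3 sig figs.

Surroundings: T = 25.50 °C + 273 = 298.50 K.
Area A = 1.08 m².
Net radiated power P_net = εσA(T⁴ − T₀⁴) = 0.783×5.670×10⁻⁸×1.08×(307.0⁴ − 298.50⁴).
T⁴ − T₀⁴ = 8.88287×10⁹ − 7.93921×10⁹ = 9.43660×10⁸ K⁴, so P_net = 45.2 W.

Net loss ≈ 45.2 W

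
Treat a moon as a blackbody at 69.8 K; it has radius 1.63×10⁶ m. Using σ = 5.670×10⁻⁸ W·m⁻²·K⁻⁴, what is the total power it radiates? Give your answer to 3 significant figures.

P ≈ 4.49×10¹³ W

Surface area A = 4πR² = 4π(1.63×10⁶ m)² = 3.33876×10¹³ m².
P = σAT⁴ = 5.670×10⁻⁸ × 3.33876×10¹³ × (69.8)⁴ = 4.49×10¹³ W.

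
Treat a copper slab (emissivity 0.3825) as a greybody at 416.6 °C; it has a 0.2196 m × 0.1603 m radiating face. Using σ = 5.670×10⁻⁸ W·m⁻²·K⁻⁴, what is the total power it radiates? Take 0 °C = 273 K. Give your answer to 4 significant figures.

T = 416.6 °C + 273 = 689.6 K.
Area A = 0.2196 × 0.1603 = 0.0352019 m².
P = εσAT⁴ = 0.3825 × 5.670×10⁻⁸ × 0.0352019 × (689.6)⁴ = 172.7 W.

P ≈ 172.7 W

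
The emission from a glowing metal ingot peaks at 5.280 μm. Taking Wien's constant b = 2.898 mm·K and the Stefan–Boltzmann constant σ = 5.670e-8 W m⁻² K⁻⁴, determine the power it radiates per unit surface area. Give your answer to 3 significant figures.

Wien's law: T = b/λ_max = 2.898×10⁻³/5.280×10⁻⁶ = 548.864 K.
Then I = σT⁴ = 5.670×10⁻⁸×(548.864)⁴ = 5.15×10³ W/m².

I ≈ 5.15×10³ W/m²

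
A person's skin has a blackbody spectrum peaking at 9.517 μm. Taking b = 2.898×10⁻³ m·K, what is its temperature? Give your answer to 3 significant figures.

Wien's law gives T = b/λ_max = (2.898×10⁻³ m·K)/(9.517×10⁻⁶ m) = 305 K.

T ≈ 305 K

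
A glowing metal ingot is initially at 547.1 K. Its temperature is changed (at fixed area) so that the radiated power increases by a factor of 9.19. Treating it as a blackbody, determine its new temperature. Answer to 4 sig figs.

P ∝ T⁴, so T₂/T₁ = (P₂/P₁)^(1/4) = (9.19)^(1/4) = 1.74112.
T₂ = 547.1 × 1.74112 = 952.6 K.

T₂ ≈ 952.6 K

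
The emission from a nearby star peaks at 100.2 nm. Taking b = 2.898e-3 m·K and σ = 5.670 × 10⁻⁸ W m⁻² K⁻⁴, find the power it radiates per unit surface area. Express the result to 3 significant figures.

I ≈ 3.97×10¹⁰ W/m²

Wien's law: T = b/λ_max = 2.898×10⁻³/1.002×10⁻⁷ = 28922.2 K.
Then I = σT⁴ = 5.670×10⁻⁸×(28922.2)⁴ = 3.97×10¹⁰ W/m².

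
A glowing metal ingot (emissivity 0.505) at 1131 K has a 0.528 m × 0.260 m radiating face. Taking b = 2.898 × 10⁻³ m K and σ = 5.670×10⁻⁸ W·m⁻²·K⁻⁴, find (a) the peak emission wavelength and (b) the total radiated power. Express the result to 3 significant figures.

(a) λ_max = b/T = 2.898×10⁻³/1131 = 2.562×10⁻⁶ m = 2.56×10³ nm.
Area A = 0.528 × 0.260 = 0.13728 m².
(b) P = εσAT⁴ = 0.505×5.670×10⁻⁸×0.13728×(1131)⁴ = 6.43×10³ W.

λ_max ≈ 2.56×10³ nm; P ≈ 6.43×10³ W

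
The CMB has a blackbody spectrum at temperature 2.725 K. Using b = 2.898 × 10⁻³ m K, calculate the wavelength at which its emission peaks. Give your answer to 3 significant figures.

Wien's displacement law: λ_max = b/T = (2.898×10⁻³ m·K)/(2.725 K) = 1.063×10⁻³ m.
That is 1.06×10⁻³ m, in the microwave range.

λ_max ≈ 1.06×10⁻³ m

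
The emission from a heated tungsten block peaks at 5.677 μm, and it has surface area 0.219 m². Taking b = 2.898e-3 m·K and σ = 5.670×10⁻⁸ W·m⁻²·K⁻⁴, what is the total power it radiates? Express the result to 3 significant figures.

P ≈ 843 W

Wien's law: T = b/λ_max = 2.898×10⁻³/5.677×10⁻⁶ = 510.481 K.
Area A = 0.219 m².
Then P = σAT⁴ = 5.670×10⁻⁸×0.219×(510.481)⁴ = 843 W.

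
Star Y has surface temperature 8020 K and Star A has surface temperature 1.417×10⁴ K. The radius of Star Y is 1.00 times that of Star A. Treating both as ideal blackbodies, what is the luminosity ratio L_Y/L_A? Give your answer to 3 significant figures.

L ∝ R²T⁴, so L_Y/L_A = (R_Y/R_A)²(T_Y/T_A)⁴ = (1.00)² × (8020/1.417×10⁴)⁴ = 1 × 0.102617 = 0.103.

L_Y/L_A ≈ 0.103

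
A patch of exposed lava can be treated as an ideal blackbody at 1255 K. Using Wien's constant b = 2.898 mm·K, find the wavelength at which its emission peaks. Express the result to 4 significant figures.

Wien's displacement law: λ_max = b/T = (2.898×10⁻³ m·K)/(1255 K) = 2.3092×10⁻⁶ m.
That is 2.309 μm, in the infrared range.

λ_max ≈ 2.309 μm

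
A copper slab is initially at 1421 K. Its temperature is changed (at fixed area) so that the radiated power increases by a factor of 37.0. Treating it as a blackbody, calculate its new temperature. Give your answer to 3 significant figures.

T₂ ≈ 3.50×10³ K

P ∝ T⁴, so T₂/T₁ = (P₂/P₁)^(1/4) = (37.0)^(1/4) = 2.46633.
T₂ = 1421 × 2.46633 = 3.50×10³ K.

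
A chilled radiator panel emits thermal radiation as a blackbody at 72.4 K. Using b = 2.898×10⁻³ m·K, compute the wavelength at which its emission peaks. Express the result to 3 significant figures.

Wien's displacement law: λ_max = b/T = (2.898×10⁻³ m·K)/(72.4 K) = 4.003×10⁻⁵ m.
That is 40.0 μm, in the infrared range.

λ_max ≈ 40.0 μm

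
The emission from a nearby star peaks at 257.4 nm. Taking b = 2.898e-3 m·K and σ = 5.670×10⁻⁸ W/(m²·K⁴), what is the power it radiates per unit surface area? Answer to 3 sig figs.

I ≈ 9.11×10⁸ W/m²

Wien's law: T = b/λ_max = 2.898×10⁻³/2.574×10⁻⁷ = 11258.7 K.
Then I = σT⁴ = 5.670×10⁻⁸×(11258.7)⁴ = 9.11×10⁸ W/m².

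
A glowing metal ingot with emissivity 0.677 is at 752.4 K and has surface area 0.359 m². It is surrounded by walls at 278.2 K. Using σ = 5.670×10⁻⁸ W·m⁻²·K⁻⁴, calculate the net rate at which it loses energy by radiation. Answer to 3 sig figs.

Area A = 0.359 m².
Net radiated power P_net = εσA(T⁴ − T₀⁴) = 0.677×5.670×10⁻⁸×0.359×(752.4⁴ − 278.2⁴).
T⁴ − T₀⁴ = 3.20476×10¹¹ − 5.99002×10⁹ = 3.14486×10¹¹ K⁴, so P_net = 4.33×10³ W.

Net loss ≈ 4.33×10³ W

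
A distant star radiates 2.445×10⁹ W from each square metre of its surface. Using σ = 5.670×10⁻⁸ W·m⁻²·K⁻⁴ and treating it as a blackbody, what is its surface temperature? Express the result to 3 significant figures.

T ≈ 1.44×10⁴ K

I = σT⁴, so T = (I/σ)^(1/4) = (2.445×10⁹/(5.670×10⁻⁸))^(1/4) = 1.44×10⁴ K.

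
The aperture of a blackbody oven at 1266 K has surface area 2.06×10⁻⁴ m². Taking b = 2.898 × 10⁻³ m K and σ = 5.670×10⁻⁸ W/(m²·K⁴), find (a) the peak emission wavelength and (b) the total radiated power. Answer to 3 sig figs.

(a) λ_max = b/T = 2.898×10⁻³/1266 = 2.289×10⁻⁶ m = 2.29 μm.
Area A = 2.06×10⁻⁴ m².
(b) P = σAT⁴ = 5.670×10⁻⁸×2.06×10⁻⁴×(1266)⁴ = 30.0 W.

λ_max ≈ 2.29 μm; P ≈ 30.0 W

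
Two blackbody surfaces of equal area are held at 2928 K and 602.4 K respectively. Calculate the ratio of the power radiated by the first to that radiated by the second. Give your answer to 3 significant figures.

P₁/P₂ ≈ 558

With equal areas, P₁/P₂ = (T₁/T₂)⁴ = (2928/602.4)⁴ = 558.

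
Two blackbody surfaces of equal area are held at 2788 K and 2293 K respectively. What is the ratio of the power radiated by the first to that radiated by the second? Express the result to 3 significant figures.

P₁/P₂ ≈ 2.19

With equal areas, P₁/P₂ = (T₁/T₂)⁴ = (2788/2293)⁴ = 2.19.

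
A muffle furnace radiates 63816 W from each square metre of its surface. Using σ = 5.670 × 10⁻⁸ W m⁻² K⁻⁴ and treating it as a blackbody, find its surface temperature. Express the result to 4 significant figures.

I = σT⁴, so T = (I/σ)^(1/4) = (63816/(5.670×10⁻⁸))^(1/4) = 1030 K.

T ≈ 1030 K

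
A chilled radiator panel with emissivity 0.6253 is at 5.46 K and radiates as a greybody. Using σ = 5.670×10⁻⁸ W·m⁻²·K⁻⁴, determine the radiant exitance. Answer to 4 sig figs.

I ≈ 3.151×10⁻⁵ W/m²

Stefan–Boltzmann: I = εσT⁴ = 0.6253 × 5.670×10⁻⁸ × (5.46)⁴ = 3.151×10⁻⁵ W/m².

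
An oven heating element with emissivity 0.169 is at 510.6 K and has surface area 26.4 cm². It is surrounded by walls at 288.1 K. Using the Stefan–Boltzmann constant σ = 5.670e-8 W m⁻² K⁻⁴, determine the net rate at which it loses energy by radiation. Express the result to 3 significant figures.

Net loss ≈ 1.55 W

Area A = 26.4 cm² = 2.64×10⁻³ m².
Net radiated power P_net = εσA(T⁴ − T₀⁴) = 0.169×5.670×10⁻⁸×2.64×10⁻³×(510.6⁴ − 288.1⁴).
T⁴ − T₀⁴ = 6.79709×10¹⁰ − 6.88927×10⁹ = 6.10816×10¹⁰ K⁴, so P_net = 1.55 W.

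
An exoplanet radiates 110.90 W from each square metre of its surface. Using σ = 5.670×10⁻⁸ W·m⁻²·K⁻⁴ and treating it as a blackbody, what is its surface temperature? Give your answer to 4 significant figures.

T ≈ 210.3 K

I = σT⁴, so T = (I/σ)^(1/4) = (110.90/(5.670×10⁻⁸))^(1/4) = 210.3 K.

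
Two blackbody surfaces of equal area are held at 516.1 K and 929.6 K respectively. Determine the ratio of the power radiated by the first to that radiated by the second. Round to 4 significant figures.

With equal areas, P₁/P₂ = (T₁/T₂)⁴ = (516.1/929.6)⁴ = 0.09501.

P₁/P₂ ≈ 0.09501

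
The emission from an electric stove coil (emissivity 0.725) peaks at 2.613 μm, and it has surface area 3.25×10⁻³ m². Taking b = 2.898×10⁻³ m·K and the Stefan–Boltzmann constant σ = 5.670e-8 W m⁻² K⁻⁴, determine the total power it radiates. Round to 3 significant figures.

Wien's law: T = b/λ_max = 2.898×10⁻³/2.613×10⁻⁶ = 1109.07 K.
Area A = 3.25×10⁻³ m².
Then P = εσAT⁴ = 0.725×5.670×10⁻⁸×3.25×10⁻³×(1109.07)⁴ = 202 W.

P ≈ 202 W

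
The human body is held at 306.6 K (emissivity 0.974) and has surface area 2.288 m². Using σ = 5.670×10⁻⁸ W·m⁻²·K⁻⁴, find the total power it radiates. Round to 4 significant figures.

Area A = 2.288 m².
P = εσAT⁴ = 0.974 × 5.670×10⁻⁸ × 2.288 × (306.6)⁴ = 1117 W.

P ≈ 1117 W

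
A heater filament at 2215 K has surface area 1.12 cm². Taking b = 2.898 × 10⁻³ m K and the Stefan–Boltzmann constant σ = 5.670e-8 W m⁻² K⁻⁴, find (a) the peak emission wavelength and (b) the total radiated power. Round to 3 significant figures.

λ_max ≈ 1.31 μm; P ≈ 153 W

(a) λ_max = b/T = 2.898×10⁻³/2215 = 1.308×10⁻⁶ m = 1.31 μm.
Area A = 1.12 cm² = 1.12×10⁻⁴ m².
(b) P = σAT⁴ = 5.670×10⁻⁸×1.12×10⁻⁴×(2215)⁴ = 153 W.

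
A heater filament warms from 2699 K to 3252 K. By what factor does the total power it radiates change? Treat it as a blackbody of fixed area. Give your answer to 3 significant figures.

P ∝ T⁴, so P₂/P₁ = (T₂/T₁)⁴ = (3252/2699)⁴ = (1.20489)⁴ = 2.11.

P₂/P₁ ≈ 2.11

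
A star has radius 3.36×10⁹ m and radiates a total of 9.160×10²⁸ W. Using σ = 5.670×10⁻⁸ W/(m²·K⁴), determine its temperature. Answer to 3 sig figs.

Surface area A = 4πR² = 4π(3.36×10⁹ m)² = 1.41869×10²⁰ m².
P = σAT⁴ ⇒ T = (P/(σA))^(1/4) = (9.160×10²⁸/(5.670×10⁻⁸×1.41869×10²⁰))^(1/4) = 1.03×10⁴ K.

T ≈ 1.03×10⁴ K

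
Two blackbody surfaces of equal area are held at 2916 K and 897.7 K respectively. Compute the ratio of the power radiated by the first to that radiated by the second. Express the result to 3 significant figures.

P₁/P₂ ≈ 111

With equal areas, P₁/P₂ = (T₁/T₂)⁴ = (2916/897.7)⁴ = 111.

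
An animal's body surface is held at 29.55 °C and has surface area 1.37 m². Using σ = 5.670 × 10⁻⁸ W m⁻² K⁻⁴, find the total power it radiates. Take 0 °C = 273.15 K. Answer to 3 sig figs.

P ≈ 652 W

T = 29.55 °C + 273.15 = 302.70 K.
Area A = 1.37 m².
P = σAT⁴ = 5.670×10⁻⁸ × 1.37 × (302.70)⁴ = 652 W.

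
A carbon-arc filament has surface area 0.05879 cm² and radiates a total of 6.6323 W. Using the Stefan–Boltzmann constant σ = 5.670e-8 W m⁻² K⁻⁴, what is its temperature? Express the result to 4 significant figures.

Area A = 0.05879 cm² = 5.879×10⁻⁶ m².
P = σAT⁴ ⇒ T = (P/(σA))^(1/4) = (6.6323/(5.670×10⁻⁸×5.879×10⁻⁶))^(1/4) = 2112 K.

T ≈ 2112 K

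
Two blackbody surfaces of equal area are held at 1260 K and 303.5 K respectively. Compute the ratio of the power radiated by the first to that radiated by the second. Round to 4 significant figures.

P₁/P₂ ≈ 297.1

With equal areas, P₁/P₂ = (T₁/T₂)⁴ = (1260/303.5)⁴ = 297.1.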